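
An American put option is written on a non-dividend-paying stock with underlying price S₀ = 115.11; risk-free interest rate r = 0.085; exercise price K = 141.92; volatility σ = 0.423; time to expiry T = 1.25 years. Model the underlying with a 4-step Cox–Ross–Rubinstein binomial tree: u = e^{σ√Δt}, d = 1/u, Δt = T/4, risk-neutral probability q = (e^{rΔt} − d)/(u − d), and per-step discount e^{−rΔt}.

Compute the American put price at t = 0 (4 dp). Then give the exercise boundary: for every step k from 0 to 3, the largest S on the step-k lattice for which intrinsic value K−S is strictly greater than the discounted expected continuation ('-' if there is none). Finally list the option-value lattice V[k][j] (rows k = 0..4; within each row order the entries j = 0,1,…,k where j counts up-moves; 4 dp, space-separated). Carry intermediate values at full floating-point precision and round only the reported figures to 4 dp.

price = 33.9126
boundary = - 90.8695 71.7336 90.8695
tree:
33.9126
51.0505 18.4405
70.1864 31.3336 6.4182
85.2924 51.0505 13.1176 0.0000
97.2174 70.1864 26.8100 0.0000 0.0000

Δt=0.31250, u=1.26676, d=0.78941, q=0.49755, disc=e^(-rΔt)=0.97379
k=4 terminal: V=max(K-S,0) → 97.2174 70.1864 26.8100 0.0000 0.0000
k=3: j=0 S=56.6276 intr=85.2924 cont=81.5723 V=85.2924[EX]; j=1 S=90.8695 intr=51.0505 cont=47.3304 V=51.0505[EX]; j=2 S=145.8170 intr=0.0000 cont=13.1176 V=13.1176[hold]; j=3 S=233.9906 intr=0.0000 cont=0.0000 V=0.0000[hold]  S*(3)=90.8695
k=2: j=0 S=71.7336 intr=70.1864 cont=66.4662 V=70.1864[EX]; j=1 S=115.1100 intr=26.8100 cont=31.3336 V=31.3336[hold]; j=2 S=184.7155 intr=0.0000 cont=6.4182 V=6.4182[hold]  S*(2)=71.7336
k=1: j=0 S=90.8695 intr=51.0505 cont=49.5221 V=51.0505[EX]; j=1 S=145.8170 intr=0.0000 cont=18.4405 V=18.4405[hold]  S*(1)=90.8695
k=0: j=0 S=115.1100 intr=26.8100 cont=33.9126 V=33.9126[hold]  S*(0)=-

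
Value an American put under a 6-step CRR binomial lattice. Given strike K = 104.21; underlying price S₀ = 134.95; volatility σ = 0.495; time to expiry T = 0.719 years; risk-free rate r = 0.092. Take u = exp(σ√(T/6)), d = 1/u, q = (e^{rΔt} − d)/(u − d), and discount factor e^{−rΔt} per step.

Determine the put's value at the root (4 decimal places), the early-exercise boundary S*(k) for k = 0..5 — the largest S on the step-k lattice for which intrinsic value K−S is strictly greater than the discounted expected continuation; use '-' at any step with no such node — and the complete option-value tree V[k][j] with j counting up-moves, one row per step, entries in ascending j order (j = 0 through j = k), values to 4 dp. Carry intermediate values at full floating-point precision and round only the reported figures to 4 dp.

price = 6.5948
boundary = - - - - 67.9987 80.7084
tree:
6.5948
10.5799 2.5873
16.5430 4.5994 0.5471
25.0254 8.0699 1.0836 0.0000
36.2113 13.9243 2.1459 0.0000 0.0000
46.9195 23.5016 4.2498 0.0000 0.0000 0.0000
55.9414 36.2113 8.4163 0.0000 0.0000 0.0000 0.0000

Δt=0.11983, u=1.18691, d=0.84252, q=0.48946, disc=e^(-rΔt)=0.98904
k=6 terminal: V=max(K-S,0) → 55.9414 36.2113 8.4163 0.0000 0.0000 0.0000 0.0000
k=5: j=0 S=57.2905 intr=46.9195 cont=45.7769 V=46.9195[EX]; j=1 S=80.7084 intr=23.5016 cont=22.3590 V=23.5016[EX]; j=2 S=113.6985 intr=0.0000 cont=4.2498 V=4.2498[hold]; j=3 S=160.1736 intr=0.0000 cont=0.0000 V=0.0000[hold]; j=4 S=225.6457 intr=0.0000 cont=0.0000 V=0.0000[hold]; j=5 S=317.8800 intr=0.0000 cont=0.0000 V=0.0000[hold]  S*(5)=80.7084
k=4: j=0 S=67.9987 intr=36.2113 cont=35.0687 V=36.2113[EX]; j=1 S=95.7937 intr=8.4163 cont=13.9243 V=13.9243[hold]; j=2 S=134.9500 intr=0.0000 cont=2.1459 V=2.1459[hold]; j=3 S=190.1118 intr=0.0000 cont=0.0000 V=0.0000[hold]; j=4 S=267.8213 intr=0.0000 cont=0.0000 V=0.0000[hold]  S*(4)=67.9987
k=3: j=0 S=80.7084 intr=23.5016 cont=25.0254 V=25.0254[hold]; j=1 S=113.6985 intr=0.0000 cont=8.0699 V=8.0699[hold]; j=2 S=160.1736 intr=0.0000 cont=1.0836 V=1.0836[hold]; j=3 S=225.6457 intr=0.0000 cont=0.0000 V=0.0000[hold]  S*(3)=-
k=2: j=0 S=95.7937 intr=8.4163 cont=16.5430 V=16.5430[hold]; j=1 S=134.9500 intr=0.0000 cont=4.5994 V=4.5994[hold]; j=2 S=190.1118 intr=0.0000 cont=0.5471 V=0.5471[hold]  S*(2)=-
k=1: j=0 S=113.6985 intr=0.0000 cont=10.5799 V=10.5799[hold]; j=1 S=160.1736 intr=0.0000 cont=2.5873 V=2.5873[hold]  S*(1)=-
k=0: j=0 S=134.9500 intr=0.0000 cont=6.5948 V=6.5948[hold]  S*(0)=-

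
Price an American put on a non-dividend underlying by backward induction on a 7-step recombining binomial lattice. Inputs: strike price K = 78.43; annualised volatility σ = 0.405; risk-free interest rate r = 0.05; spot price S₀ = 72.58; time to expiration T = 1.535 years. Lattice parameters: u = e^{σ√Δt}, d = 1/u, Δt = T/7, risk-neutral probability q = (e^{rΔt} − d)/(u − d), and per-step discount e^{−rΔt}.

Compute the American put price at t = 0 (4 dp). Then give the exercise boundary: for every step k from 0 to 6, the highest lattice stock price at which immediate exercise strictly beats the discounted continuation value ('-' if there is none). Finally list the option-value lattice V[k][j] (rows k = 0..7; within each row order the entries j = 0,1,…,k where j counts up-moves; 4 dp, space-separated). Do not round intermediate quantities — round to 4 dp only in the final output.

Δt=0.21929, u=1.20883, d=0.82725, q=0.48162, disc=e^(-rΔt)=0.98910
k=7 terminal: V=max(K-S,0) → 59.1876 50.3116 37.3414 18.3885 0.0000 0.0000 0.0000 0.0000
k=6: j=0 S=23.2608 intr=55.1692 cont=54.3140 V=55.1692[EX]; j=1 S=33.9903 intr=44.4397 cont=43.5844 V=44.4397[EX]; j=2 S=49.6691 intr=28.7609 cont=27.9057 V=28.7609[EX]; j=3 S=72.5800 intr=5.8500 cont=9.4283 V=9.4283[hold]; j=4 S=106.0590 intr=0.0000 cont=0.0000 V=0.0000[hold]; j=5 S=154.9810 intr=0.0000 cont=0.0000 V=0.0000[hold]; j=6 S=226.4691 intr=0.0000 cont=0.0000 V=0.0000[hold]  S*(6)=49.6691
k=5: j=0 S=28.1184 intr=50.3116 cont=49.4564 V=50.3116[EX]; j=1 S=41.0886 intr=37.3414 cont=36.4862 V=37.3414[EX]; j=2 S=60.0415 intr=18.3885 cont=19.2378 V=19.2378[hold]; j=3 S=87.7369 intr=0.0000 cont=4.8341 V=4.8341[hold]; j=4 S=128.2074 intr=0.0000 cont=0.0000 V=0.0000[hold]; j=5 S=187.3457 intr=0.0000 cont=0.0000 V=0.0000[hold]  S*(5)=41.0886
k=4: j=0 S=33.9903 intr=44.4397 cont=43.5844 V=44.4397[EX]; j=1 S=49.6691 intr=28.7609 cont=28.3103 V=28.7609[EX]; j=2 S=72.5800 intr=5.8500 cont=12.1666 V=12.1666[hold]; j=3 S=106.0590 intr=0.0000 cont=2.4786 V=2.4786[hold]; j=4 S=154.9810 intr=0.0000 cont=0.0000 V=0.0000[hold]  S*(4)=49.6691
k=3: j=0 S=41.0886 intr=37.3414 cont=36.4862 V=37.3414[EX]; j=1 S=60.0415 intr=18.3885 cont=20.5423 V=20.5423[hold]; j=2 S=87.7369 intr=0.0000 cont=7.4189 V=7.4189[hold]; j=3 S=128.2074 intr=0.0000 cont=1.2708 V=1.2708[hold]  S*(3)=41.0886
k=2: j=0 S=49.6691 intr=28.7609 cont=28.9317 V=28.9317[hold]; j=1 S=72.5800 intr=5.8500 cont=14.0667 V=14.0667[hold]; j=2 S=106.0590 intr=0.0000 cont=4.4092 V=4.4092[hold]  S*(2)=-
k=1: j=0 S=60.0415 intr=18.3885 cont=21.5350 V=21.5350[hold]; j=1 S=87.7369 intr=0.0000 cont=9.3128 V=9.3128[hold]  S*(1)=-
k=0: j=0 S=72.5800 intr=5.8500 cont=15.4779 V=15.4779[hold]  S*(0)=-

price = 15.4779
boundary = - - - 41.0886 49.6691 41.0886 49.6691
tree:
15.4779
21.5350 9.3128
28.9317 14.0667 4.4092
37.3414 20.5423 7.4189 1.2708
44.4397 28.7609 12.1666 2.4786 0.0000
50.3116 37.3414 19.2378 4.8341 0.0000 0.0000
55.1692 44.4397 28.7609 9.4283 0.0000 0.0000 0.0000
59.1876 50.3116 37.3414 18.3885 0.0000 0.0000 0.0000 0.0000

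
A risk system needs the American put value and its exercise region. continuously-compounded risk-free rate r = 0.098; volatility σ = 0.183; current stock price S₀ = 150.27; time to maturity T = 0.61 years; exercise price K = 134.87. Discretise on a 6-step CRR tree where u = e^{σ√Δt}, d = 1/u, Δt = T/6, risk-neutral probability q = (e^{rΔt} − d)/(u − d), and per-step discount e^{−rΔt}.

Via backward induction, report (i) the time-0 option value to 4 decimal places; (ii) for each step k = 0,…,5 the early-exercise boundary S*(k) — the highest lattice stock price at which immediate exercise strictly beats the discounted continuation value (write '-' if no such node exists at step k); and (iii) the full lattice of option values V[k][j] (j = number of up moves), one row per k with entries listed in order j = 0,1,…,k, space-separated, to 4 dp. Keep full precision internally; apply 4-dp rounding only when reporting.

Δt=0.10167  u=1.06009  d=0.94332  q=0.57117  discount=0.99009
step 6 (expiry): payoffs max(K−S,0) = 28.9871 15.8807 1.1519 0.0000 0.0000 0.0000 0.0000
step 5: (k=5,j=0): S=112.2450, (K−S)⁺=22.6250, hold=21.2879 ⇒ V=22.6250 exercise | (k=5,j=1): S=126.1389, (K−S)⁺=8.7311, hold=7.3940 ⇒ V=8.7311 exercise | (k=5,j=2): S=141.7527, (K−S)⁺=0.0000, hold=0.4891 ⇒ V=0.4891 continue | (k=5,j=3): S=159.2991, (K−S)⁺=0.0000, hold=0.0000 ⇒ V=0.0000 continue | (k=5,j=4): S=179.0175, (K−S)⁺=0.0000, hold=0.0000 ⇒ V=0.0000 continue | (k=5,j=5): S=201.1766, (K−S)⁺=0.0000, hold=0.0000 ⇒ V=0.0000 continue  boundary S*=126.1389
step 4: (k=4,j=0): S=118.9893, (K−S)⁺=15.8807, hold=14.5436 ⇒ V=15.8807 exercise | (k=4,j=1): S=133.7181, (K−S)⁺=1.1519, hold=3.9836 ⇒ V=3.9836 continue | (k=4,j=2): S=150.2700, (K−S)⁺=0.0000, hold=0.2077 ⇒ V=0.2077 continue | (k=4,j=3): S=168.8707, (K−S)⁺=0.0000, hold=0.0000 ⇒ V=0.0000 continue | (k=4,j=4): S=189.7739, (K−S)⁺=0.0000, hold=0.0000 ⇒ V=0.0000 continue  boundary S*=118.9893
step 3: (k=3,j=0): S=126.1389, (K−S)⁺=8.7311, hold=8.9953 ⇒ V=8.9953 continue | (k=3,j=1): S=141.7527, (K−S)⁺=0.0000, hold=1.8088 ⇒ V=1.8088 continue | (k=3,j=2): S=159.2991, (K−S)⁺=0.0000, hold=0.0882 ⇒ V=0.0882 continue | (k=3,j=3): S=179.0175, (K−S)⁺=0.0000, hold=0.0000 ⇒ V=0.0000 continue  boundary S*=-
step 2: (k=2,j=0): S=133.7181, (K−S)⁺=1.1519, hold=4.8421 ⇒ V=4.8421 continue | (k=2,j=1): S=150.2700, (K−S)⁺=0.0000, hold=0.8178 ⇒ V=0.8178 continue | (k=2,j=2): S=168.8707, (K−S)⁺=0.0000, hold=0.0374 ⇒ V=0.0374 continue  boundary S*=-
step 1: (k=1,j=0): S=141.7527, (K−S)⁺=0.0000, hold=2.5183 ⇒ V=2.5183 continue | (k=1,j=1): S=159.2991, (K−S)⁺=0.0000, hold=0.3684 ⇒ V=0.3684 continue  boundary S*=-
step 0: (k=0,j=0): S=150.2700, (K−S)⁺=0.0000, hold=1.2776 ⇒ V=1.2776 continue  boundary S*=-

price = 1.2776
boundary = - - - - 118.9893 126.1389
tree:
1.2776
2.5183 0.3684
4.8421 0.8178 0.0374
8.9953 1.8088 0.0882 0.0000
15.8807 3.9836 0.2077 0.0000 0.0000
22.6250 8.7311 0.4891 0.0000 0.0000 0.0000
28.9871 15.8807 1.1519 0.0000 0.0000 0.0000 0.0000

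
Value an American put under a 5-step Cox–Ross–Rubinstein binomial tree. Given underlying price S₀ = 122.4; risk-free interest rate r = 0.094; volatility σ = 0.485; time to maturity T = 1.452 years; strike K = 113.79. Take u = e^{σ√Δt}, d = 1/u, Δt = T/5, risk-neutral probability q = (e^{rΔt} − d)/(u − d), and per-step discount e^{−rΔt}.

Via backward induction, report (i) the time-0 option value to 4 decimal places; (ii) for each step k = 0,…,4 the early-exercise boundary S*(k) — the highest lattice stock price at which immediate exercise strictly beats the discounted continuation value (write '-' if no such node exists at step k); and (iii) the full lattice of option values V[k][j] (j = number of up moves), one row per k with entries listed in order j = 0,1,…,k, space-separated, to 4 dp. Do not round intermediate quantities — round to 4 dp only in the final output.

price = 17.8363
boundary = - - 72.5716 55.8803 72.5716
tree:
17.8363
27.6119 8.5669
41.2184 14.8682 2.4255
57.9097 25.1836 4.8624 0.0000
70.7620 41.2184 9.7478 0.0000 0.0000
80.6583 57.9097 19.5416 0.0000 0.0000 0.0000

Δt=0.29040, u=1.29870, d=0.77000, q=0.48737, disc=e^(-rΔt)=0.97307
k=5 terminal: V=max(K-S,0) → 80.6583 57.9097 19.5416 0.0000 0.0000 0.0000
k=4: j=0 S=43.0280 intr=70.7620 cont=67.6978 V=70.7620[EX]; j=1 S=72.5716 intr=41.2184 cont=38.1542 V=41.2184[EX]; j=2 S=122.4000 intr=0.0000 cont=9.7478 V=9.7478[hold]; j=3 S=206.4412 intr=0.0000 cont=0.0000 V=0.0000[hold]; j=4 S=348.1859 intr=0.0000 cont=0.0000 V=0.0000[hold]  S*(4)=72.5716
k=3: j=0 S=55.8803 intr=57.9097 cont=54.8455 V=57.9097[EX]; j=1 S=94.2484 intr=19.5416 cont=25.1836 V=25.1836[hold]; j=2 S=158.9604 intr=0.0000 cont=4.8624 V=4.8624[hold]; j=3 S=268.1043 intr=0.0000 cont=0.0000 V=0.0000[hold]  S*(3)=55.8803
k=2: j=0 S=72.5716 intr=41.2184 cont=40.8299 V=41.2184[EX]; j=1 S=122.4000 intr=0.0000 cont=14.8682 V=14.8682[hold]; j=2 S=206.4412 intr=0.0000 cont=2.4255 V=2.4255[hold]  S*(2)=72.5716
k=1: j=0 S=94.2484 intr=19.5416 cont=27.6119 V=27.6119[hold]; j=1 S=158.9604 intr=0.0000 cont=8.5669 V=8.5669[hold]  S*(1)=-
k=0: j=0 S=122.4000 intr=0.0000 cont=17.8363 V=17.8363[hold]  S*(0)=-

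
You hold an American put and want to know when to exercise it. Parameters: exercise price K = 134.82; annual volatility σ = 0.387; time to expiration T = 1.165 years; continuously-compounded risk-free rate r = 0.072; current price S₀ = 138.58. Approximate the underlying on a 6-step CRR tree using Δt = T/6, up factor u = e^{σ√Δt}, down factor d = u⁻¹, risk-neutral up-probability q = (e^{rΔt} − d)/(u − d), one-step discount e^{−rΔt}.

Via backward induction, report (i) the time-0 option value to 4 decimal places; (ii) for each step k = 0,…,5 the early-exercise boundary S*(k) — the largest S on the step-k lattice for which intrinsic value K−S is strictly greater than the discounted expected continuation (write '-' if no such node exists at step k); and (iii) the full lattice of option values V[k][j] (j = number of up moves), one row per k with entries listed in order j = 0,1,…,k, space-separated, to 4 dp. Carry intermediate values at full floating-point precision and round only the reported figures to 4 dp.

params: Δt=0.19417 u=1.18593 d=0.84322 q=0.49855 e^(-rΔt)=0.98612
t_6 payoffs: 85.0071 64.7614 36.2872 0.0000 0.0000 0.0000 0.0000
t_5: node(5,0) S=59.0747 payoff=75.7453 vs cont=73.8736 → 75.7453 [stop]  node(5,1) S=83.0847 payoff=51.7353 vs cont=49.8636 → 51.7353 [stop]  node(5,2) S=116.8532 payoff=17.9668 vs cont=17.9436 → 17.9668 [stop]  node(5,3) S=164.3465 payoff=0.0000 vs cont=0.0000 → 0.0000 [wait]  node(5,4) S=231.1426 payoff=0.0000 vs cont=0.0000 → 0.0000 [wait]  node(5,5) S=325.0870 payoff=0.0000 vs cont=0.0000 → 0.0000 [wait]  ⇒ S*(5)=116.8532
t_4: node(4,0) S=70.0586 payoff=64.7614 vs cont=62.8898 → 64.7614 [stop]  node(4,1) S=98.5328 payoff=36.2872 vs cont=34.4155 → 36.2872 [stop]  node(4,2) S=138.5800 payoff=0.0000 vs cont=8.8844 → 8.8844 [wait]  node(4,3) S=194.9037 payoff=0.0000 vs cont=0.0000 → 0.0000 [wait]  node(4,4) S=274.1194 payoff=0.0000 vs cont=0.0000 → 0.0000 [wait]  ⇒ S*(4)=98.5328
t_3: node(3,0) S=83.0847 payoff=51.7353 vs cont=49.8636 → 51.7353 [stop]  node(3,1) S=116.8532 payoff=17.9668 vs cont=22.3114 → 22.3114 [wait]  node(3,2) S=164.3465 payoff=0.0000 vs cont=4.3932 → 4.3932 [wait]  node(3,3) S=231.1426 payoff=0.0000 vs cont=0.0000 → 0.0000 [wait]  ⇒ S*(3)=83.0847
t_2: node(2,0) S=98.5328 payoff=36.2872 vs cont=36.5515 → 36.5515 [wait]  node(2,1) S=138.5800 payoff=0.0000 vs cont=13.1926 → 13.1926 [wait]  node(2,2) S=194.9037 payoff=0.0000 vs cont=2.1724 → 2.1724 [wait]  ⇒ S*(2)=-
t_1: node(1,0) S=116.8532 payoff=17.9668 vs cont=24.5601 → 24.5601 [wait]  node(1,1) S=164.3465 payoff=0.0000 vs cont=7.5916 → 7.5916 [wait]  ⇒ S*(1)=-
t_0: node(0,0) S=138.5800 payoff=0.0000 vs cont=15.8770 → 15.8770 [wait]  ⇒ S*(0)=-

price = 15.8770
boundary = - - - 83.0847 98.5328 116.8532
tree:
15.8770
24.5601 7.5916
36.5515 13.1926 2.1724
51.7353 22.3114 4.3932 0.0000
64.7614 36.2872 8.8844 0.0000 0.0000
75.7453 51.7353 17.9668 0.0000 0.0000 0.0000
85.0071 64.7614 36.2872 0.0000 0.0000 0.0000 0.0000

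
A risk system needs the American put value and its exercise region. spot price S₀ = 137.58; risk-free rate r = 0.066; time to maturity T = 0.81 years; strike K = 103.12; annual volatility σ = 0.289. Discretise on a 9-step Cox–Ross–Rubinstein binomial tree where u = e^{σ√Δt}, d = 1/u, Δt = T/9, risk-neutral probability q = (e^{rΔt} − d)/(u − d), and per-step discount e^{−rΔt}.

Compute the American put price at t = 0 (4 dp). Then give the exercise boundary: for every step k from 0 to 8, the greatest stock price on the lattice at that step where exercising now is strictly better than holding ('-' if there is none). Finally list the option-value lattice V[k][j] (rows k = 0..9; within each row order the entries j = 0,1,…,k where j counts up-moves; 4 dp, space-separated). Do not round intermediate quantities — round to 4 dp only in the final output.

Δt=0.09000, u=1.09057, d=0.91695, q=0.51265, disc=e^(-rΔt)=0.99408
k=9 terminal: V=max(K-S,0) → 40.0714 28.1337 13.9357 0.0000 0.0000 0.0000 0.0000 0.0000 0.0000 0.0000
k=8: j=0 S=68.7589 intr=34.3611 cont=33.7504 V=34.3611[EX]; j=1 S=81.7778 intr=21.3422 cont=20.7315 V=21.3422[EX]; j=2 S=97.2617 intr=5.8583 cont=6.7513 V=6.7513[hold]; j=3 S=115.6774 intr=0.0000 cont=0.0000 V=0.0000[hold]; j=4 S=137.5800 intr=0.0000 cont=0.0000 V=0.0000[hold]; j=5 S=163.6296 intr=0.0000 cont=0.0000 V=0.0000[hold]; j=6 S=194.6116 intr=0.0000 cont=0.0000 V=0.0000[hold]; j=7 S=231.4597 intr=0.0000 cont=0.0000 V=0.0000[hold]; j=8 S=275.2846 intr=0.0000 cont=0.0000 V=0.0000[hold]  S*(8)=81.7778
k=7: j=0 S=74.9863 intr=28.1337 cont=27.5230 V=28.1337[EX]; j=1 S=89.1843 intr=13.9357 cont=13.7800 V=13.9357[EX]; j=2 S=106.0707 intr=0.0000 cont=3.2707 V=3.2707[hold]; j=3 S=126.1543 intr=0.0000 cont=0.0000 V=0.0000[hold]; j=4 S=150.0405 intr=0.0000 cont=0.0000 V=0.0000[hold]; j=5 S=178.4495 intr=0.0000 cont=0.0000 V=0.0000[hold]; j=6 S=212.2374 intr=0.0000 cont=0.0000 V=0.0000[hold]; j=7 S=252.4228 intr=0.0000 cont=0.0000 V=0.0000[hold]  S*(7)=89.1843
k=6: j=0 S=81.7778 intr=21.3422 cont=20.7315 V=21.3422[EX]; j=1 S=97.2617 intr=5.8583 cont=8.4181 V=8.4181[hold]; j=2 S=115.6774 intr=0.0000 cont=1.5845 V=1.5845[hold]; j=3 S=137.5800 intr=0.0000 cont=0.0000 V=0.0000[hold]; j=4 S=163.6296 intr=0.0000 cont=0.0000 V=0.0000[hold]; j=5 S=194.6116 intr=0.0000 cont=0.0000 V=0.0000[hold]; j=6 S=231.4597 intr=0.0000 cont=0.0000 V=0.0000[hold]  S*(6)=81.7778
k=5: j=0 S=89.1843 intr=13.9357 cont=14.6295 V=14.6295[hold]; j=1 S=106.0707 intr=0.0000 cont=4.8857 V=4.8857[hold]; j=2 S=126.1543 intr=0.0000 cont=0.7676 V=0.7676[hold]; j=3 S=150.0405 intr=0.0000 cont=0.0000 V=0.0000[hold]; j=4 S=178.4495 intr=0.0000 cont=0.0000 V=0.0000[hold]; j=5 S=212.2374 intr=0.0000 cont=0.0000 V=0.0000[hold]  S*(5)=-
k=4: j=0 S=97.2617 intr=5.8583 cont=9.5772 V=9.5772[hold]; j=1 S=115.6774 intr=0.0000 cont=2.7581 V=2.7581[hold]; j=2 S=137.5800 intr=0.0000 cont=0.3719 V=0.3719[hold]; j=3 S=163.6296 intr=0.0000 cont=0.0000 V=0.0000[hold]; j=4 S=194.6116 intr=0.0000 cont=0.0000 V=0.0000[hold]  S*(4)=-
k=3: j=0 S=106.0707 intr=0.0000 cont=6.0454 V=6.0454[hold]; j=1 S=126.1543 intr=0.0000 cont=1.5257 V=1.5257[hold]; j=2 S=150.0405 intr=0.0000 cont=0.1802 V=0.1802[hold]; j=3 S=178.4495 intr=0.0000 cont=0.0000 V=0.0000[hold]  S*(3)=-
k=2: j=0 S=115.6774 intr=0.0000 cont=3.7063 V=3.7063[hold]; j=1 S=137.5800 intr=0.0000 cont=0.8310 V=0.8310[hold]; j=2 S=163.6296 intr=0.0000 cont=0.0873 V=0.0873[hold]  S*(2)=-
k=1: j=0 S=126.1543 intr=0.0000 cont=2.2190 V=2.2190[hold]; j=1 S=150.0405 intr=0.0000 cont=0.4471 V=0.4471[hold]  S*(1)=-
k=0: j=0 S=137.5800 intr=0.0000 cont=1.3029 V=1.3029[hold]  S*(0)=-

price = 1.3029
boundary = - - - - - - 81.7778 89.1843 81.7778
tree:
1.3029
2.2190 0.4471
3.7063 0.8310 0.0873
6.0454 1.5257 0.1802 0.0000
9.5772 2.7581 0.3719 0.0000 0.0000
14.6295 4.8857 0.7676 0.0000 0.0000 0.0000
21.3422 8.4181 1.5845 0.0000 0.0000 0.0000 0.0000
28.1337 13.9357 3.2707 0.0000 0.0000 0.0000 0.0000 0.0000
34.3611 21.3422 6.7513 0.0000 0.0000 0.0000 0.0000 0.0000 0.0000
40.0714 28.1337 13.9357 0.0000 0.0000 0.0000 0.0000 0.0000 0.0000 0.0000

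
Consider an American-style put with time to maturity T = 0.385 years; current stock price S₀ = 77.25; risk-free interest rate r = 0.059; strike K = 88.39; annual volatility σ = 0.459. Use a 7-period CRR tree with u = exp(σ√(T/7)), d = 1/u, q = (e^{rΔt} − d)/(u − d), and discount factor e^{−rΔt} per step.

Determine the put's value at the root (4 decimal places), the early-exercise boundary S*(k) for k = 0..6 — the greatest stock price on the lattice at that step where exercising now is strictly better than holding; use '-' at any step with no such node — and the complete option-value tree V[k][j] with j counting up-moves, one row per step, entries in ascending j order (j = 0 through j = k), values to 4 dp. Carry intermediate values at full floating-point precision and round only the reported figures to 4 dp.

price = 14.9366
boundary = - - 62.2873 55.9306 62.2873 69.3663 77.2500
tree:
14.9366
20.1069 9.6155
26.1027 13.9546 5.1303
32.4594 19.5235 8.2091 1.9366
38.1673 26.1027 12.7556 3.4972 0.3134
43.2927 32.4594 19.0237 6.2691 0.6143 0.0000
47.8951 38.1673 26.1027 11.1400 1.2042 0.0000 0.0000
52.0277 43.2927 32.4594 19.0237 2.3604 0.0000 0.0000 0.0000

params: Δt=0.05500 u=1.11365 d=0.89795 q=0.48818 e^(-rΔt)=0.99676
t_7 payoffs: 52.0277 43.2927 32.4594 19.0237 2.3604 0.0000 0.0000 0.0000
t_6: node(6,0) S=40.4949 payoff=47.8951 vs cont=47.6087 → 47.8951 [stop]  node(6,1) S=50.2227 payoff=38.1673 vs cont=37.8810 → 38.1673 [stop]  node(6,2) S=62.2873 payoff=26.1027 vs cont=25.8164 → 26.1027 [stop]  node(6,3) S=77.2500 payoff=11.1400 vs cont=10.8536 → 11.1400 [stop]  node(6,4) S=95.8071 payoff=0.0000 vs cont=1.2042 → 1.2042 [wait]  node(6,5) S=118.8221 payoff=0.0000 vs cont=0.0000 → 0.0000 [wait]  node(6,6) S=147.3657 payoff=0.0000 vs cont=0.0000 → 0.0000 [wait]  ⇒ S*(6)=77.2500
t_5: node(5,0) S=45.0973 payoff=43.2927 vs cont=43.0064 → 43.2927 [stop]  node(5,1) S=55.9306 payoff=32.4594 vs cont=32.1730 → 32.4594 [stop]  node(5,2) S=69.3663 payoff=19.0237 vs cont=18.7373 → 19.0237 [stop]  node(5,3) S=86.0296 payoff=2.3604 vs cont=6.2691 → 6.2691 [wait]  node(5,4) S=106.6958 payoff=0.0000 vs cont=0.6143 → 0.6143 [wait]  node(5,5) S=132.3265 payoff=0.0000 vs cont=0.0000 → 0.0000 [wait]  ⇒ S*(5)=69.3663
t_4: node(4,0) S=50.2227 payoff=38.1673 vs cont=37.8810 → 38.1673 [stop]  node(4,1) S=62.2873 payoff=26.1027 vs cont=25.8164 → 26.1027 [stop]  node(4,2) S=77.2500 payoff=11.1400 vs cont=12.7556 → 12.7556 [wait]  node(4,3) S=95.8071 payoff=0.0000 vs cont=3.4972 → 3.4972 [wait]  node(4,4) S=118.8221 payoff=0.0000 vs cont=0.3134 → 0.3134 [wait]  ⇒ S*(4)=62.2873
t_3: node(3,0) S=55.9306 payoff=32.4594 vs cont=32.1730 → 32.4594 [stop]  node(3,1) S=69.3663 payoff=19.0237 vs cont=19.5235 → 19.5235 [wait]  node(3,2) S=86.0296 payoff=2.3604 vs cont=8.2091 → 8.2091 [wait]  node(3,3) S=106.6958 payoff=0.0000 vs cont=1.9366 → 1.9366 [wait]  ⇒ S*(3)=55.9306
t_2: node(2,0) S=62.2873 payoff=26.1027 vs cont=26.0596 → 26.1027 [stop]  node(2,1) S=77.2500 payoff=11.1400 vs cont=13.9546 → 13.9546 [wait]  node(2,2) S=95.8071 payoff=0.0000 vs cont=5.1303 → 5.1303 [wait]  ⇒ S*(2)=62.2873
t_1: node(1,0) S=69.3663 payoff=19.0237 vs cont=20.1069 → 20.1069 [wait]  node(1,1) S=86.0296 payoff=2.3604 vs cont=9.6155 → 9.6155 [wait]  ⇒ S*(1)=-
t_0: node(0,0) S=77.2500 payoff=11.1400 vs cont=14.9366 → 14.9366 [wait]  ⇒ S*(0)=-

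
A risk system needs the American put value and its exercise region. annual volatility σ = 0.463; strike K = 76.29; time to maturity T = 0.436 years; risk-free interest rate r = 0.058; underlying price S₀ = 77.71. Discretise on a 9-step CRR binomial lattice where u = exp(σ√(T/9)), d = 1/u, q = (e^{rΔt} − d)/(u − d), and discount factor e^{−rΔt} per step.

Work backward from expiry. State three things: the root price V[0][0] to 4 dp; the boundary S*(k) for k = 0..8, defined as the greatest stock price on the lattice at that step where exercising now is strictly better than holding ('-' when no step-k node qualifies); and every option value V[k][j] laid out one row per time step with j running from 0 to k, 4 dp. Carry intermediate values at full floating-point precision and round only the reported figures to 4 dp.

price = 8.0831
boundary = - - - - 51.6948 46.6863 51.6948 57.2406 63.3814
tree:
8.0831
11.1690 4.8963
15.0061 7.2128 2.4972
19.5413 10.3405 3.9772 0.9608
24.5952 14.3585 6.1900 1.6814 0.2113
29.6037 19.2042 9.3638 2.9002 0.4141 0.0000
34.1270 24.5952 13.6662 4.9096 0.8115 0.0000 0.0000
38.2120 29.6037 19.0494 8.1043 1.5904 0.0000 0.0000 0.0000
41.9012 34.1270 24.5952 12.9086 3.1171 0.0000 0.0000 0.0000 0.0000
45.2330 38.2120 29.6037 19.0494 6.1090 0.0000 0.0000 0.0000 0.0000 0.0000

params: Δt=0.04844 u=1.10728 d=0.90311 q=0.48833 e^(-rΔt)=0.99719
t_9 payoffs: 45.2330 38.2120 29.6037 19.0494 6.1090 0.0000 0.0000 0.0000 0.0000 0.0000
t_8: node(8,0) S=34.3888 payoff=41.9012 vs cont=41.6872 → 41.9012 [stop]  node(8,1) S=42.1630 payoff=34.1270 vs cont=33.9129 → 34.1270 [stop]  node(8,2) S=51.6948 payoff=24.5952 vs cont=24.3812 → 24.5952 [stop]  node(8,3) S=63.3814 payoff=12.9086 vs cont=12.6945 → 12.9086 [stop]  node(8,4) S=77.7100 payoff=0.0000 vs cont=3.1171 → 3.1171 [wait]  node(8,5) S=95.2779 payoff=0.0000 vs cont=0.0000 → 0.0000 [wait]  node(8,6) S=116.8173 payoff=0.0000 vs cont=0.0000 → 0.0000 [wait]  node(8,7) S=143.2261 payoff=0.0000 vs cont=0.0000 → 0.0000 [wait]  node(8,8) S=175.6051 payoff=0.0000 vs cont=0.0000 → 0.0000 [wait]  ⇒ S*(8)=63.3814
t_7: node(7,0) S=38.0780 payoff=38.2120 vs cont=37.9979 → 38.2120 [stop]  node(7,1) S=46.6863 payoff=29.6037 vs cont=29.3897 → 29.6037 [stop]  node(7,2) S=57.2406 payoff=19.0494 vs cont=18.8353 → 19.0494 [stop]  node(7,3) S=70.1810 payoff=6.1090 vs cont=8.1043 → 8.1043 [wait]  node(7,4) S=86.0467 payoff=0.0000 vs cont=1.5904 → 1.5904 [wait]  node(7,5) S=105.4993 payoff=0.0000 vs cont=0.0000 → 0.0000 [wait]  node(7,6) S=129.3495 payoff=0.0000 vs cont=0.0000 → 0.0000 [wait]  node(7,7) S=158.5914 payoff=0.0000 vs cont=0.0000 → 0.0000 [wait]  ⇒ S*(7)=57.2406
t_6: node(6,0) S=42.1630 payoff=34.1270 vs cont=33.9129 → 34.1270 [stop]  node(6,1) S=51.6948 payoff=24.5952 vs cont=24.3812 → 24.5952 [stop]  node(6,2) S=63.3814 payoff=12.9086 vs cont=13.6662 → 13.6662 [wait]  node(6,3) S=77.7100 payoff=0.0000 vs cont=4.9096 → 4.9096 [wait]  node(6,4) S=95.2779 payoff=0.0000 vs cont=0.8115 → 0.8115 [wait]  node(6,5) S=116.8173 payoff=0.0000 vs cont=0.0000 → 0.0000 [wait]  node(6,6) S=143.2261 payoff=0.0000 vs cont=0.0000 → 0.0000 [wait]  ⇒ S*(6)=51.6948
t_5: node(5,0) S=46.6863 payoff=29.6037 vs cont=29.3897 → 29.6037 [stop]  node(5,1) S=57.2406 payoff=19.0494 vs cont=19.2042 → 19.2042 [wait]  node(5,2) S=70.1810 payoff=6.1090 vs cont=9.3638 → 9.3638 [wait]  node(5,3) S=86.0467 payoff=0.0000 vs cont=2.9002 → 2.9002 [wait]  node(5,4) S=105.4993 payoff=0.0000 vs cont=0.4141 → 0.4141 [wait]  node(5,5) S=129.3495 payoff=0.0000 vs cont=0.0000 → 0.0000 [wait]  ⇒ S*(5)=46.6863
t_4: node(4,0) S=51.6948 payoff=24.5952 vs cont=24.4566 → 24.5952 [stop]  node(4,1) S=63.3814 payoff=12.9086 vs cont=14.3585 → 14.3585 [wait]  node(4,2) S=77.7100 payoff=0.0000 vs cont=6.1900 → 6.1900 [wait]  node(4,3) S=95.2779 payoff=0.0000 vs cont=1.6814 → 1.6814 [wait]  node(4,4) S=116.8173 payoff=0.0000 vs cont=0.2113 → 0.2113 [wait]  ⇒ S*(4)=51.6948
t_3: node(3,0) S=57.2406 payoff=19.0494 vs cont=19.5413 → 19.5413 [wait]  node(3,1) S=70.1810 payoff=6.1090 vs cont=10.3405 → 10.3405 [wait]  node(3,2) S=86.0467 payoff=0.0000 vs cont=3.9772 → 3.9772 [wait]  node(3,3) S=105.4993 payoff=0.0000 vs cont=0.9608 → 0.9608 [wait]  ⇒ S*(3)=-
t_2: node(2,0) S=63.3814 payoff=12.9086 vs cont=15.0061 → 15.0061 [wait]  node(2,1) S=77.7100 payoff=0.0000 vs cont=7.2128 → 7.2128 [wait]  node(2,2) S=95.2779 payoff=0.0000 vs cont=2.4972 → 2.4972 [wait]  ⇒ S*(2)=-
t_1: node(1,0) S=70.1810 payoff=6.1090 vs cont=11.1690 → 11.1690 [wait]  node(1,1) S=86.0467 payoff=0.0000 vs cont=4.8963 → 4.8963 [wait]  ⇒ S*(1)=-
t_0: node(0,0) S=77.7100 payoff=0.0000 vs cont=8.0831 → 8.0831 [wait]  ⇒ S*(0)=-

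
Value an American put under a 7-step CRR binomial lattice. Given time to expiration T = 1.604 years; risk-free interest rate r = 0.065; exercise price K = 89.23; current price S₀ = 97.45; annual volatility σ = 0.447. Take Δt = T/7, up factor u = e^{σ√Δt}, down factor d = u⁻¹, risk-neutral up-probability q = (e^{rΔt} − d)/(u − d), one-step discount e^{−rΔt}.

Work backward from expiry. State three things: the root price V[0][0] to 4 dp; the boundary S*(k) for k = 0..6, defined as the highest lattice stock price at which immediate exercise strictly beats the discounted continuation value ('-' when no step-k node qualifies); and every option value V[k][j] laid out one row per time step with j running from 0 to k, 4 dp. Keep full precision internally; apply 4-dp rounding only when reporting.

price = 13.7377
boundary = - - - 51.2860 41.4068 51.2860 63.5223
tree:
13.7377
19.9073 7.5222
27.9810 11.8339 3.1139
37.9440 18.1248 5.4285 0.7185
47.8232 26.8256 9.3207 1.4065 0.0000
55.7994 37.9440 15.6892 2.7534 0.0000 0.0000
62.2392 47.8232 25.7077 5.3902 0.0000 0.0000 0.0000
67.4384 55.7994 37.9440 10.5518 0.0000 0.0000 0.0000 0.0000

Δt=0.22914, u=1.23859, d=0.80737, q=0.48151, disc=e^(-rΔt)=0.98522
k=7 terminal: V=max(K-S,0) → 67.4384 55.7994 37.9440 10.5518 0.0000 0.0000 0.0000 0.0000
k=6: j=0 S=26.9908 intr=62.2392 cont=60.9200 V=62.2392[EX]; j=1 S=41.4068 intr=47.8232 cont=46.5041 V=47.8232[EX]; j=2 S=63.5223 intr=25.7077 cont=24.3885 V=25.7077[EX]; j=3 S=97.4500 intr=0.0000 cont=5.3902 V=5.3902[hold]; j=4 S=149.4986 intr=0.0000 cont=0.0000 V=0.0000[hold]; j=5 S=229.3467 intr=0.0000 cont=0.0000 V=0.0000[hold]; j=6 S=351.8421 intr=0.0000 cont=0.0000 V=0.0000[hold]  S*(6)=63.5223
k=5: j=0 S=33.4306 intr=55.7994 cont=54.4803 V=55.7994[EX]; j=1 S=51.2860 intr=37.9440 cont=36.6248 V=37.9440[EX]; j=2 S=78.6782 intr=10.5518 cont=15.6892 V=15.6892[hold]; j=3 S=120.7006 intr=0.0000 cont=2.7534 V=2.7534[hold]; j=4 S=185.1675 intr=0.0000 cont=0.0000 V=0.0000[hold]; j=5 S=284.0666 intr=0.0000 cont=0.0000 V=0.0000[hold]  S*(5)=51.2860
k=4: j=0 S=41.4068 intr=47.8232 cont=46.5041 V=47.8232[EX]; j=1 S=63.5223 intr=25.7077 cont=26.8256 V=26.8256[hold]; j=2 S=97.4500 intr=0.0000 cont=9.3207 V=9.3207[hold]; j=3 S=149.4986 intr=0.0000 cont=1.4065 V=1.4065[hold]; j=4 S=229.3467 intr=0.0000 cont=0.0000 V=0.0000[hold]  S*(4)=41.4068
k=3: j=0 S=51.2860 intr=37.9440 cont=37.1552 V=37.9440[EX]; j=1 S=78.6782 intr=10.5518 cont=18.1248 V=18.1248[hold]; j=2 S=120.7006 intr=0.0000 cont=5.4285 V=5.4285[hold]; j=3 S=185.1675 intr=0.0000 cont=0.7185 V=0.7185[hold]  S*(3)=51.2860
k=2: j=0 S=63.5223 intr=25.7077 cont=27.9810 V=27.9810[hold]; j=1 S=97.4500 intr=0.0000 cont=11.8339 V=11.8339[hold]; j=2 S=149.4986 intr=0.0000 cont=3.1139 V=3.1139[hold]  S*(2)=-
k=1: j=0 S=78.6782 intr=10.5518 cont=19.9073 V=19.9073[hold]; j=1 S=120.7006 intr=0.0000 cont=7.5222 V=7.5222[hold]  S*(1)=-
k=0: j=0 S=97.4500 intr=0.0000 cont=13.7377 V=13.7377[hold]  S*(0)=-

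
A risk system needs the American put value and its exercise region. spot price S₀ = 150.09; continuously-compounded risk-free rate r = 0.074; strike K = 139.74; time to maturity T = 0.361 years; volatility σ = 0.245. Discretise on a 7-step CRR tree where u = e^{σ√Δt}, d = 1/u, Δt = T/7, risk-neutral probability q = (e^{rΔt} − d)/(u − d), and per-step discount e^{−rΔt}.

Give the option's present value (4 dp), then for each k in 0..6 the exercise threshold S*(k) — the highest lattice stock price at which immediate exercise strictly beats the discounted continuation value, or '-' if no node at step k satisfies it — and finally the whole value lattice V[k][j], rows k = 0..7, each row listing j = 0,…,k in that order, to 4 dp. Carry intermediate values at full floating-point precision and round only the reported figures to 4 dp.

params: Δt=0.05157 u=1.05721 d=0.94588 q=0.52044 e^(-rΔt)=0.99619
t_7 payoffs: 38.0662 26.0989 12.7229 0.0000 0.0000 0.0000 0.0000 0.0000
t_6: node(6,0) S=107.4911 payoff=32.2489 vs cont=31.7167 → 32.2489 [stop]  node(6,1) S=120.1431 payoff=19.5969 vs cont=19.0646 → 19.5969 [stop]  node(6,2) S=134.2843 payoff=5.4557 vs cont=6.0782 → 6.0782 [wait]  node(6,3) S=150.0900 payoff=0.0000 vs cont=0.0000 → 0.0000 [wait]  node(6,4) S=167.7561 payoff=0.0000 vs cont=0.0000 → 0.0000 [wait]  node(6,5) S=187.5015 payoff=0.0000 vs cont=0.0000 → 0.0000 [wait]  node(6,6) S=209.5710 payoff=0.0000 vs cont=0.0000 → 0.0000 [wait]  ⇒ S*(6)=120.1431
t_5: node(5,0) S=113.6411 payoff=26.0989 vs cont=25.5666 → 26.0989 [stop]  node(5,1) S=127.0171 payoff=12.7229 vs cont=12.5134 → 12.7229 [stop]  node(5,2) S=141.9674 payoff=0.0000 vs cont=2.9038 → 2.9038 [wait]  node(5,3) S=158.6774 payoff=0.0000 vs cont=0.0000 → 0.0000 [wait]  node(5,4) S=177.3542 payoff=0.0000 vs cont=0.0000 → 0.0000 [wait]  node(5,5) S=198.2293 payoff=0.0000 vs cont=0.0000 → 0.0000 [wait]  ⇒ S*(5)=127.0171
t_4: node(4,0) S=120.1431 payoff=19.5969 vs cont=19.0646 → 19.5969 [stop]  node(4,1) S=134.2843 payoff=5.4557 vs cont=7.5837 → 7.5837 [wait]  node(4,2) S=150.0900 payoff=0.0000 vs cont=1.3872 → 1.3872 [wait]  node(4,3) S=167.7561 payoff=0.0000 vs cont=0.0000 → 0.0000 [wait]  node(4,4) S=187.5015 payoff=0.0000 vs cont=0.0000 → 0.0000 [wait]  ⇒ S*(4)=120.1431
t_3: node(3,0) S=127.0171 payoff=12.7229 vs cont=13.2939 → 13.2939 [wait]  node(3,1) S=141.9674 payoff=0.0000 vs cont=4.3422 → 4.3422 [wait]  node(3,2) S=158.6774 payoff=0.0000 vs cont=0.6627 → 0.6627 [wait]  node(3,3) S=177.3542 payoff=0.0000 vs cont=0.0000 → 0.0000 [wait]  ⇒ S*(3)=-
t_2: node(2,0) S=134.2843 payoff=5.4557 vs cont=8.6022 → 8.6022 [wait]  node(2,1) S=150.0900 payoff=0.0000 vs cont=2.4180 → 2.4180 [wait]  node(2,2) S=167.7561 payoff=0.0000 vs cont=0.3166 → 0.3166 [wait]  ⇒ S*(2)=-
t_1: node(1,0) S=141.9674 payoff=0.0000 vs cont=5.3632 → 5.3632 [wait]  node(1,1) S=158.6774 payoff=0.0000 vs cont=1.3193 → 1.3193 [wait]  ⇒ S*(1)=-
t_0: node(0,0) S=150.0900 payoff=0.0000 vs cont=3.2462 → 3.2462 [wait]  ⇒ S*(0)=-

price = 3.2462
boundary = - - - - 120.1431 127.0171 120.1431
tree:
3.2462
5.3632 1.3193
8.6022 2.4180 0.3166
13.2939 4.3422 0.6627 0.0000
19.5969 7.5837 1.3872 0.0000 0.0000
26.0989 12.7229 2.9038 0.0000 0.0000 0.0000
32.2489 19.5969 6.0782 0.0000 0.0000 0.0000 0.0000
38.0662 26.0989 12.7229 0.0000 0.0000 0.0000 0.0000 0.0000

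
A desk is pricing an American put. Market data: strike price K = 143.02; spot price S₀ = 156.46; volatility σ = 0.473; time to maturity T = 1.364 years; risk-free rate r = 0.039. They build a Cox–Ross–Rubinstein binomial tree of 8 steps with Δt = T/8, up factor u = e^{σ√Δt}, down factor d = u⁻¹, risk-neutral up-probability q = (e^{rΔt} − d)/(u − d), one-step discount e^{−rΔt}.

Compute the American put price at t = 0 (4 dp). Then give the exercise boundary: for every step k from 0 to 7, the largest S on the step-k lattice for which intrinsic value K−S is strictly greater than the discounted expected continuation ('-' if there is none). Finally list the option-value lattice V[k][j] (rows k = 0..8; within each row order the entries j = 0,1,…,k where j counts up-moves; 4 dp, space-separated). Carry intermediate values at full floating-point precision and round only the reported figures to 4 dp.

price = 23.2442
boundary = - - - - 71.6335 87.0839 71.6335 87.0839
tree:
23.2442
32.3307 13.2586
43.6418 19.9488 5.8515
56.9123 29.1963 9.7336 1.5272
71.3865 41.2893 15.8820 2.8914 0.0000
84.0957 55.9361 25.2478 5.4744 0.0000 0.0000
94.5501 71.3865 38.6729 10.3647 0.0000 0.0000 0.0000
103.1496 84.0957 55.9361 19.6235 0.0000 0.0000 0.0000 0.0000
110.2234 94.5501 71.3865 37.1532 0.0000 0.0000 0.0000 0.0000 0.0000

Δt=0.17050, u=1.21569, d=0.82258, q=0.46830, disc=e^(-rΔt)=0.99337
k=8 terminal: V=max(K-S,0) → 110.2234 94.5501 71.3865 37.1532 0.0000 0.0000 0.0000 0.0000 0.0000
k=7: j=0 S=39.8704 intr=103.1496 cont=102.2018 V=103.1496[EX]; j=1 S=58.9243 intr=84.0957 cont=83.1479 V=84.0957[EX]; j=2 S=87.0839 intr=55.9361 cont=54.9883 V=55.9361[EX]; j=3 S=128.7009 intr=14.3191 cont=19.6235 V=19.6235[hold]; j=4 S=190.2064 intr=0.0000 cont=0.0000 V=0.0000[hold]; j=5 S=281.1052 intr=0.0000 cont=0.0000 V=0.0000[hold]; j=6 S=415.4440 intr=0.0000 cont=0.0000 V=0.0000[hold]; j=7 S=613.9827 intr=0.0000 cont=0.0000 V=0.0000[hold]  S*(7)=87.0839
k=6: j=0 S=48.4699 intr=94.5501 cont=93.6022 V=94.5501[EX]; j=1 S=71.6335 intr=71.3865 cont=70.4387 V=71.3865[EX]; j=2 S=105.8668 intr=37.1532 cont=38.6729 V=38.6729[hold]; j=3 S=156.4600 intr=0.0000 cont=10.3647 V=10.3647[hold]; j=4 S=231.2315 intr=0.0000 cont=0.0000 V=0.0000[hold]; j=5 S=341.7359 intr=0.0000 cont=0.0000 V=0.0000[hold]; j=6 S=505.0499 intr=0.0000 cont=0.0000 V=0.0000[hold]  S*(6)=71.6335
k=5: j=0 S=58.9243 intr=84.0957 cont=83.1479 V=84.0957[EX]; j=1 S=87.0839 intr=55.9361 cont=55.6952 V=55.9361[EX]; j=2 S=128.7009 intr=14.3191 cont=25.2478 V=25.2478[hold]; j=3 S=190.2064 intr=0.0000 cont=5.4744 V=5.4744[hold]; j=4 S=281.1052 intr=0.0000 cont=0.0000 V=0.0000[hold]; j=5 S=415.4440 intr=0.0000 cont=0.0000 V=0.0000[hold]  S*(5)=87.0839
k=4: j=0 S=71.6335 intr=71.3865 cont=70.4387 V=71.3865[EX]; j=1 S=105.8668 intr=37.1532 cont=41.2893 V=41.2893[hold]; j=2 S=156.4600 intr=0.0000 cont=15.8820 V=15.8820[hold]; j=3 S=231.2315 intr=0.0000 cont=2.8914 V=2.8914[hold]; j=4 S=341.7359 intr=0.0000 cont=0.0000 V=0.0000[hold]  S*(4)=71.6335
k=3: j=0 S=87.0839 intr=55.9361 cont=56.9123 V=56.9123[hold]; j=1 S=128.7009 intr=14.3191 cont=29.1963 V=29.1963[hold]; j=2 S=190.2064 intr=0.0000 cont=9.7336 V=9.7336[hold]; j=3 S=281.1052 intr=0.0000 cont=1.5272 V=1.5272[hold]  S*(3)=-
k=2: j=0 S=105.8668 intr=37.1532 cont=43.6418 V=43.6418[hold]; j=1 S=156.4600 intr=0.0000 cont=19.9488 V=19.9488[hold]; j=2 S=231.2315 intr=0.0000 cont=5.8515 V=5.8515[hold]  S*(2)=-
k=1: j=0 S=128.7009 intr=14.3191 cont=32.3307 V=32.3307[hold]; j=1 S=190.2064 intr=0.0000 cont=13.2586 V=13.2586[hold]  S*(1)=-
k=0: j=0 S=156.4600 intr=0.0000 cont=23.2442 V=23.2442[hold]  S*(0)=-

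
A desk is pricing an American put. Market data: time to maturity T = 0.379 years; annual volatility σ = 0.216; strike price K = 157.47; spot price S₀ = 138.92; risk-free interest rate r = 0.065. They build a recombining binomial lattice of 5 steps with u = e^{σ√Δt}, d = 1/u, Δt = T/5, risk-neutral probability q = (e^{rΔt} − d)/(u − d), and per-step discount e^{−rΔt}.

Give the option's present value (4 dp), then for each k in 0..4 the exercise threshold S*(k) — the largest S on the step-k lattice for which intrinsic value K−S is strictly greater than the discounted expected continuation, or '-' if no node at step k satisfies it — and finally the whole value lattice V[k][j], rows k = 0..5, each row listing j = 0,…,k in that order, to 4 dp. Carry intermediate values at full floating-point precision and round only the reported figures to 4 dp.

price = 18.8660
boundary = - 130.8995 138.9200 130.8995 138.9200
tree:
18.8660
26.5705 12.1178
34.1280 18.5500 6.4500
41.2492 26.5705 11.2155 2.2272
47.9592 34.1280 18.5500 4.7282 0.0000
54.2818 41.2492 26.5705 10.0380 0.0000 0.0000

Δt=0.07580  u=1.06127  d=0.94227  q=0.52664  discount=0.99509
step 5 (expiry): payoffs max(K−S,0) = 54.2818 41.2492 26.5705 10.0380 0.0000 0.0000
step 4: (k=4,j=0): S=109.5108, (K−S)⁺=47.9592, hold=47.1852 ⇒ V=47.9592 exercise | (k=4,j=1): S=123.3420, (K−S)⁺=34.1280, hold=33.3541 ⇒ V=34.1280 exercise | (k=4,j=2): S=138.9200, (K−S)⁺=18.5500, hold=17.7761 ⇒ V=18.5500 exercise | (k=4,j=3): S=156.4655, (K−S)⁺=1.0045, hold=4.7282 ⇒ V=4.7282 continue | (k=4,j=4): S=176.2270, (K−S)⁺=0.0000, hold=0.0000 ⇒ V=0.0000 continue  boundary S*=138.9200
step 3: (k=3,j=0): S=116.2208, (K−S)⁺=41.2492, hold=40.4752 ⇒ V=41.2492 exercise | (k=3,j=1): S=130.8995, (K−S)⁺=26.5705, hold=25.7966 ⇒ V=26.5705 exercise | (k=3,j=2): S=147.4320, (K−S)⁺=10.0380, hold=11.2155 ⇒ V=11.2155 continue | (k=3,j=3): S=166.0525, (K−S)⁺=0.0000, hold=2.2272 ⇒ V=2.2272 continue  boundary S*=130.8995
step 2: (k=2,j=0): S=123.3420, (K−S)⁺=34.1280, hold=33.3541 ⇒ V=34.1280 exercise | (k=2,j=1): S=138.9200, (K−S)⁺=18.5500, hold=18.3931 ⇒ V=18.5500 exercise | (k=2,j=2): S=156.4655, (K−S)⁺=1.0045, hold=6.4500 ⇒ V=6.4500 continue  boundary S*=138.9200
step 1: (k=1,j=0): S=130.8995, (K−S)⁺=26.5705, hold=25.7966 ⇒ V=26.5705 exercise | (k=1,j=1): S=147.4320, (K−S)⁺=10.0380, hold=12.1178 ⇒ V=12.1178 continue  boundary S*=130.8995
step 0: (k=0,j=0): S=138.9200, (K−S)⁺=18.5500, hold=18.8660 ⇒ V=18.8660 continue  boundary S*=-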